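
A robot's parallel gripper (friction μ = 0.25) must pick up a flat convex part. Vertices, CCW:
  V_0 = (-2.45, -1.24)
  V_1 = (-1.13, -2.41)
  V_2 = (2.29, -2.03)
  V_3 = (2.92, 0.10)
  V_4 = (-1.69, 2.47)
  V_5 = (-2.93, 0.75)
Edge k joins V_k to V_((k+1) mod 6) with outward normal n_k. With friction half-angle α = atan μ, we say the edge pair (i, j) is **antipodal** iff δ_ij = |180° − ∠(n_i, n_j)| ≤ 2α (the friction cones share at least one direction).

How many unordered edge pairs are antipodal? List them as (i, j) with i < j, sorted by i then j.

count = 2; pairs: (0,3), (2,4)

α = atan 0.25 = 14.04°;  2α = 28.07°
n_0 = (-0.6633, -0.7483)
n_1 = (+0.1104, -0.9939)
n_2 = (+0.9589, -0.2836)
n_3 = (+0.4572, +0.8894)
n_4 = (-0.8112, +0.5848)
n_5 = (-0.9721, -0.2345)
  (0,1): δ = 132.11°  ·
  (0,2): δ = 64.92°  ·
  (0,3): δ = 14.34°  ✓
  (0,4): δ = 95.76°  ·
  (0,5): δ = 145.11°  ·
  (1,2): δ = 112.82°  ·
  (1,3): δ = 33.55°  ·
  (1,4): δ = 47.87°  ·
  (1,5): δ = 97.22°  ·
  (2,3): δ = 100.73°  ·
  (2,4): δ = 19.31°  ✓
  (2,5): δ = 30.04°  ·
  (3,4): δ = 98.58°  ·
  (3,5): δ = 49.23°  ·
  (4,5): δ = 130.65°  ·
antipodal pairs: 2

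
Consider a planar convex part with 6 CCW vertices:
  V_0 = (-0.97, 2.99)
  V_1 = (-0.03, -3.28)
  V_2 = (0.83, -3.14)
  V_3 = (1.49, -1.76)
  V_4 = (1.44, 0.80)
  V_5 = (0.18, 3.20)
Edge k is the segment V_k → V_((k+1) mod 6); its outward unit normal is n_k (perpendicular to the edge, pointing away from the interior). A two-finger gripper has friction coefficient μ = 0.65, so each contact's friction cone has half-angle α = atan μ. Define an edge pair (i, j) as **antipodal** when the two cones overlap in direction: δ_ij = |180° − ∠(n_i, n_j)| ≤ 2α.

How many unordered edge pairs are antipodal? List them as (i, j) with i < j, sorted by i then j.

count = 5; pairs: (0,2), (0,3), (0,4), (1,5), (2,5)

α = atan 0.65 = 33.02°;  2α = 66.05°
n_0 = (-0.9889, -0.1483)
n_1 = (+0.1607, -0.9870)
n_2 = (+0.9021, -0.4315)
n_3 = (+0.9998, +0.0195)
n_4 = (+0.8854, +0.4648)
n_5 = (-0.1796, +0.9837)
  (0,1): δ = 89.28°  ·
  (0,2): δ = 34.09°  ✓
  (0,3): δ = 7.41°  ✓
  (0,4): δ = 19.17°  ✓
  (0,5): δ = 91.82°  ·
  (1,2): δ = 124.81°  ·
  (1,3): δ = 98.13°  ·
  (1,4): δ = 71.55°  ·
  (1,5): δ = 1.10°  ✓
  (2,3): δ = 153.32°  ·
  (2,4): δ = 126.74°  ·
  (2,5): δ = 54.09°  ✓
  (3,4): δ = 153.42°  ·
  (3,5): δ = 80.77°  ·
  (4,5): δ = 107.35°  ·
antipodal pairs: 5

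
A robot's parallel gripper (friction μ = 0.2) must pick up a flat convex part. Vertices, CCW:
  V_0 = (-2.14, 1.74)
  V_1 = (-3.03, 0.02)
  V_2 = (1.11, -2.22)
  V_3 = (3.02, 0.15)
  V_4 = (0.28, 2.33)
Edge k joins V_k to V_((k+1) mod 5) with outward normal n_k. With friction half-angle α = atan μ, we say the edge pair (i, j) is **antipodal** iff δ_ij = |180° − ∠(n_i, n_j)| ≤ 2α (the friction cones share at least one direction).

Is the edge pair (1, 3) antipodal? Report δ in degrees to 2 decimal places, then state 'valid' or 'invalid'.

α = atan 0.2 = 11.31°;  2α = 22.62°
edge 1: e_1 = (+4.14, -2.24);  n_1 = (-0.4759, -0.8795)
edge 3: e_3 = (-2.74, +2.18);  n_3 = (+0.6226, +0.7825)
∠(n_1, n_3) = 169.91°
δ = |180° − 169.91°| = 10.09°
10.09° ≤ 2α = 22.62°  →  valid

δ = 10.09°, valid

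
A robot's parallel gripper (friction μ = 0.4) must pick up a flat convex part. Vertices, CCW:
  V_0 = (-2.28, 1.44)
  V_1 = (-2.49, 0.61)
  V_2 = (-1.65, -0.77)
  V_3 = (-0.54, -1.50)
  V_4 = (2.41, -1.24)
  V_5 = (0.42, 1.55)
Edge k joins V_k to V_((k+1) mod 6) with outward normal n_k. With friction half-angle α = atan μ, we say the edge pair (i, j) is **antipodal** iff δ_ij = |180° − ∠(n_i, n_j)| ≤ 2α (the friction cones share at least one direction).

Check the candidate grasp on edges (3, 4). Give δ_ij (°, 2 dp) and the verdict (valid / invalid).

α = atan 0.4 = 21.80°;  2α = 43.60°
edge 3: e_3 = (+2.95, +0.26);  n_3 = (+0.0878, -0.9961)
edge 4: e_4 = (-1.99, +2.79);  n_4 = (+0.8141, +0.5807)
∠(n_3, n_4) = 120.46°
δ = |180° − 120.46°| = 59.54°
59.54° > 2α = 43.60°  →  invalid

δ = 59.54°, invalid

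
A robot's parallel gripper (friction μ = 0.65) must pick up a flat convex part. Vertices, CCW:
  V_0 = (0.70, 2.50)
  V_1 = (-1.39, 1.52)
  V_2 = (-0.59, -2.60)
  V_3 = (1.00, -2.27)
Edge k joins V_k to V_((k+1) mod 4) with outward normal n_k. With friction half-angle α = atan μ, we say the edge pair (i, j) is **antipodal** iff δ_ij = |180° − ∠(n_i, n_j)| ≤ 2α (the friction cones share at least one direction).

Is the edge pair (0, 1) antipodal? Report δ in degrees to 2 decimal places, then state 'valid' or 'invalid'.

δ = 104.13°, invalid

α = atan 0.65 = 33.02°;  2α = 66.05°
edge 0: e_0 = (-2.09, -0.98);  n_0 = (-0.4245, +0.9054)
edge 1: e_1 = (+0.80, -4.12);  n_1 = (-0.9817, -0.1906)
∠(n_0, n_1) = 75.87°
δ = |180° − 75.87°| = 104.13°
104.13° > 2α = 66.05°  →  invalid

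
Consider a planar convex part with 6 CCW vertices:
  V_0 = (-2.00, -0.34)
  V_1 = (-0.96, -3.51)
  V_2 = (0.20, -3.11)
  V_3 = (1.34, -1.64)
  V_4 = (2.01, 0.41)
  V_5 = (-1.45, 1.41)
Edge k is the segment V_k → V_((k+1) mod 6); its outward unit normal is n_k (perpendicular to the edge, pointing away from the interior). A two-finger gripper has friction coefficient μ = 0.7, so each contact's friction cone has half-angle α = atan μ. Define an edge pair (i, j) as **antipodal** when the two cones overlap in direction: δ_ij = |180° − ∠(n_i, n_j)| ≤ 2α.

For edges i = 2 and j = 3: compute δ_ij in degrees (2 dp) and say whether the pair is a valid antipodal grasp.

δ = 160.30°, invalid

α = atan 0.7 = 34.99°;  2α = 69.98°
edge 2: e_2 = (+1.14, +1.47);  n_2 = (+0.7902, -0.6128)
edge 3: e_3 = (+0.67, +2.05);  n_3 = (+0.9505, -0.3107)
∠(n_2, n_3) = 19.70°
δ = |180° − 19.70°| = 160.30°
160.30° > 2α = 69.98°  →  invalid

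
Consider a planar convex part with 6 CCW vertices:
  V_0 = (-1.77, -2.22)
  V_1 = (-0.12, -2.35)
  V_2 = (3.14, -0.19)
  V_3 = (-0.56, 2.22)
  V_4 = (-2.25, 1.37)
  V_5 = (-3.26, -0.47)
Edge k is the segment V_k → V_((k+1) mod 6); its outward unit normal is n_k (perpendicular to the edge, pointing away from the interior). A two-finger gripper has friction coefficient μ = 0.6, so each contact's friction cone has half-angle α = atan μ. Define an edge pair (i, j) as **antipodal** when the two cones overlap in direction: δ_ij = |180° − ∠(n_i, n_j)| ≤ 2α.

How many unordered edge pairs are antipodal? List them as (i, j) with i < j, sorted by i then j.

α = atan 0.6 = 30.96°;  2α = 61.93°
n_0 = (-0.0785, -0.9969)
n_1 = (+0.5523, -0.8336)
n_2 = (+0.5458, +0.8379)
n_3 = (-0.4493, +0.8934)
n_4 = (-0.8766, +0.4812)
n_5 = (-0.7614, -0.6483)
  (0,1): δ = 141.97°  ·
  (0,2): δ = 28.57°  ✓
  (0,3): δ = 31.21°  ✓
  (0,4): δ = 65.74°  ·
  (0,5): δ = 134.92°  ·
  (1,2): δ = 66.61°  ·
  (1,3): δ = 6.83°  ✓
  (1,4): δ = 27.71°  ✓
  (1,5): δ = 96.88°  ·
  (2,3): δ = 120.22°  ·
  (2,4): δ = 85.68°  ·
  (2,5): δ = 16.51°  ✓
  (3,4): δ = 145.46°  ·
  (3,5): δ = 76.29°  ·
  (4,5): δ = 110.83°  ·
antipodal pairs: 5

count = 5; pairs: (0,2), (0,3), (1,3), (1,4), (2,5)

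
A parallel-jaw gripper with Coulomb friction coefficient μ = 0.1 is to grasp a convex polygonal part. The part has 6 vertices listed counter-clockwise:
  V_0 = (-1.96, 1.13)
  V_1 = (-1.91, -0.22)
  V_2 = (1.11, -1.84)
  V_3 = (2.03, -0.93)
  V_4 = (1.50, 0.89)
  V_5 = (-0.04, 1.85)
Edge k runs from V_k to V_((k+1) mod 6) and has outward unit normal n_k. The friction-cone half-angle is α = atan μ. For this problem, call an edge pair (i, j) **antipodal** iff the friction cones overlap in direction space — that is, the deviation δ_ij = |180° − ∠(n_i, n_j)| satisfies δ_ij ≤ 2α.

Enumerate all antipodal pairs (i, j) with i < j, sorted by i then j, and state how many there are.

count = 1; pairs: (1,4)

α = atan 0.1 = 5.71°;  2α = 11.42°
n_0 = (-0.9993, -0.0370)
n_1 = (-0.4727, -0.8812)
n_2 = (+0.7032, -0.7110)
n_3 = (+0.9601, +0.2796)
n_4 = (+0.5290, +0.8486)
n_5 = (-0.3511, +0.9363)
  (0,1): δ = 120.33°  ·
  (0,2): δ = 47.43°  ·
  (0,3): δ = 14.11°  ·
  (0,4): δ = 55.94°  ·
  (0,5): δ = 108.43°  ·
  (1,2): δ = 107.10°  ·
  (1,3): δ = 45.55°  ·
  (1,4): δ = 3.73°  ✓
  (1,5): δ = 48.77°  ·
  (2,3): δ = 118.45°  ·
  (2,4): δ = 76.63°  ·
  (2,5): δ = 24.13°  ·
  (3,4): δ = 138.17°  ·
  (3,5): δ = 85.68°  ·
  (4,5): δ = 127.51°  ·
antipodal pairs: 1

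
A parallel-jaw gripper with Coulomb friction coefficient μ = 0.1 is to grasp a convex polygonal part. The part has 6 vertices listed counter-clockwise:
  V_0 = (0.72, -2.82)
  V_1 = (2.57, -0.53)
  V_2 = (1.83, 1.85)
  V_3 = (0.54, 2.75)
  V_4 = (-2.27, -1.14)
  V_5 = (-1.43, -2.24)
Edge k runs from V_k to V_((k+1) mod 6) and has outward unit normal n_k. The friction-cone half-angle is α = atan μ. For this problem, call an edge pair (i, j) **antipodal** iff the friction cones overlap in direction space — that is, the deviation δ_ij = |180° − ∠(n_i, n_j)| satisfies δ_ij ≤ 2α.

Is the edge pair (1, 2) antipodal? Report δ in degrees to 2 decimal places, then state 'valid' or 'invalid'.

α = atan 0.1 = 5.71°;  2α = 11.42°
edge 1: e_1 = (-0.74, +2.38);  n_1 = (+0.9549, +0.2969)
edge 2: e_2 = (-1.29, +0.90);  n_2 = (+0.5722, +0.8201)
∠(n_1, n_2) = 37.83°
δ = |180° − 37.83°| = 142.17°
142.17° > 2α = 11.42°  →  invalid

δ = 142.17°, invalid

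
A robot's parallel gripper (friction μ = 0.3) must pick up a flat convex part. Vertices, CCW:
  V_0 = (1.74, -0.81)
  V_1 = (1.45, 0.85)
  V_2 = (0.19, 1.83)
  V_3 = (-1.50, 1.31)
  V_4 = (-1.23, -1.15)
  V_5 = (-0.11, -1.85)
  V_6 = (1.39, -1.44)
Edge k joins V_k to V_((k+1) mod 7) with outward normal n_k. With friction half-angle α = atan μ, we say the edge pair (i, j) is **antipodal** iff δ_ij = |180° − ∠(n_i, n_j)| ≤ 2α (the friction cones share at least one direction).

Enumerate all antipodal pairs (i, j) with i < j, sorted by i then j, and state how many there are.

α = atan 0.3 = 16.70°;  2α = 33.40°
n_0 = (+0.9851, +0.1721)
n_1 = (+0.6139, +0.7894)
n_2 = (-0.2941, +0.9558)
n_3 = (-0.9940, -0.1091)
n_4 = (-0.5300, -0.8480)
n_5 = (+0.2637, -0.9646)
n_6 = (+0.8742, -0.4856)
  (0,1): δ = 137.78°  ·
  (0,2): δ = 82.81°  ·
  (0,3): δ = 3.65°  ✓
  (0,4): δ = 48.09°  ·
  (0,5): δ = 95.38°  ·
  (0,6): δ = 141.04°  ·
  (1,2): δ = 125.02°  ·
  (1,3): δ = 45.86°  ·
  (1,4): δ = 5.87°  ✓
  (1,5): δ = 53.16°  ·
  (1,6): δ = 98.82°  ·
  (2,3): δ = 100.84°  ·
  (2,4): δ = 49.11°  ·
  (2,5): δ = 1.82°  ✓
  (2,6): δ = 43.84°  ·
  (3,4): δ = 128.27°  ·
  (3,5): δ = 80.98°  ·
  (3,6): δ = 35.32°  ·
  (4,5): δ = 132.71°  ·
  (4,6): δ = 87.05°  ·
  (5,6): δ = 134.34°  ·
antipodal pairs: 3

count = 3; pairs: (0,3), (1,4), (2,5)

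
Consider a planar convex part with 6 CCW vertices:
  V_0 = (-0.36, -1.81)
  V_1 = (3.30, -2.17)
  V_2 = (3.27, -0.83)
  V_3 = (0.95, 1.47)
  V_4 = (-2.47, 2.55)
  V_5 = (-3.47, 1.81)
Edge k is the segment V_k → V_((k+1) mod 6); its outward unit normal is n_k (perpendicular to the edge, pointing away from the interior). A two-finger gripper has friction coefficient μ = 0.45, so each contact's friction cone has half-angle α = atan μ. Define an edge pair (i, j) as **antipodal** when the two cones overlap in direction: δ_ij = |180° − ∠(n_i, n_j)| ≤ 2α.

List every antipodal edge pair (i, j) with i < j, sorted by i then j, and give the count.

α = atan 0.45 = 24.23°;  2α = 48.46°
n_0 = (-0.0979, -0.9952)
n_1 = (+0.9997, +0.0224)
n_2 = (+0.7040, +0.7102)
n_3 = (+0.3011, +0.9536)
n_4 = (-0.5948, +0.8038)
n_5 = (-0.7585, -0.6517)
  (0,1): δ = 83.10°  ·
  (0,2): δ = 39.13°  ✓
  (0,3): δ = 11.91°  ✓
  (0,4): δ = 42.12°  ✓
  (0,5): δ = 136.28°  ·
  (1,2): δ = 136.03°  ·
  (1,3): δ = 108.81°  ·
  (1,4): δ = 54.78°  ·
  (1,5): δ = 39.38°  ✓
  (2,3): δ = 152.77°  ·
  (2,4): δ = 98.75°  ·
  (2,5): δ = 4.58°  ✓
  (3,4): δ = 125.97°  ·
  (3,5): δ = 31.81°  ✓
  (4,5): δ = 85.84°  ·
antipodal pairs: 6

count = 6; pairs: (0,2), (0,3), (0,4), (1,5), (2,5), (3,5)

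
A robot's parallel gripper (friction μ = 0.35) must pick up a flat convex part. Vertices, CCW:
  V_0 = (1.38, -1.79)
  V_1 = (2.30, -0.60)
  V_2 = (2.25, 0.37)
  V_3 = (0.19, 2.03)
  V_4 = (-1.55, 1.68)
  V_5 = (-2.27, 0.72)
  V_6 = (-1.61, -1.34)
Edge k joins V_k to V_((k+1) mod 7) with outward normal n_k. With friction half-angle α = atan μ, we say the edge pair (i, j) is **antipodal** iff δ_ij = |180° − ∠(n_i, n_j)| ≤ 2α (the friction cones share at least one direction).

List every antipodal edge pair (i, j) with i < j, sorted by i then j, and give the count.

α = atan 0.35 = 19.29°;  2α = 38.58°
n_0 = (+0.7911, -0.6116)
n_1 = (+0.9987, +0.0515)
n_2 = (+0.6275, +0.7787)
n_3 = (-0.1972, +0.9804)
n_4 = (-0.8000, +0.6000)
n_5 = (-0.9523, -0.3051)
n_6 = (-0.1488, -0.9889)
  (0,1): δ = 139.34°  ·
  (0,2): δ = 91.15°  ·
  (0,3): δ = 40.92°  ·
  (0,4): δ = 0.84°  ✓
  (0,5): δ = 55.47°  ·
  (0,6): δ = 119.15°  ·
  (1,2): δ = 131.81°  ·
  (1,3): δ = 81.58°  ·
  (1,4): δ = 39.82°  ·
  (1,5): δ = 14.81°  ✓
  (1,6): δ = 78.49°  ·
  (2,3): δ = 129.76°  ·
  (2,4): δ = 88.01°  ·
  (2,5): δ = 33.37°  ✓
  (2,6): δ = 30.30°  ✓
  (3,4): δ = 138.24°  ·
  (3,5): δ = 83.61°  ·
  (3,6): δ = 19.93°  ✓
  (4,5): δ = 125.37°  ·
  (4,6): δ = 61.69°  ·
  (5,6): δ = 116.32°  ·
antipodal pairs: 5

count = 5; pairs: (0,4), (1,5), (2,5), (2,6), (3,6)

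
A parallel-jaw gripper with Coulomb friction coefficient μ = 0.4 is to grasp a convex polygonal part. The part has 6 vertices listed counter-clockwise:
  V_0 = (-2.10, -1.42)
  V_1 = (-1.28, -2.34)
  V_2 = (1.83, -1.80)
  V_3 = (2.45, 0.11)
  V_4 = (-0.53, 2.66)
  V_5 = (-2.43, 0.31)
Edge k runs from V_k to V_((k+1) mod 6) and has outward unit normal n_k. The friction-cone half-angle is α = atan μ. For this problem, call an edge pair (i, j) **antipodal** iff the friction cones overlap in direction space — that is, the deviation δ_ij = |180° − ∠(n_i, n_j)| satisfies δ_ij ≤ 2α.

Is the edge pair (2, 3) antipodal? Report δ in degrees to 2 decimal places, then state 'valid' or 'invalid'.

δ = 112.57°, invalid

α = atan 0.4 = 21.80°;  2α = 43.60°
edge 2: e_2 = (+0.62, +1.91);  n_2 = (+0.9511, -0.3087)
edge 3: e_3 = (-2.98, +2.55);  n_3 = (+0.6502, +0.7598)
∠(n_2, n_3) = 67.43°
δ = |180° − 67.43°| = 112.57°
112.57° > 2α = 43.60°  →  invalid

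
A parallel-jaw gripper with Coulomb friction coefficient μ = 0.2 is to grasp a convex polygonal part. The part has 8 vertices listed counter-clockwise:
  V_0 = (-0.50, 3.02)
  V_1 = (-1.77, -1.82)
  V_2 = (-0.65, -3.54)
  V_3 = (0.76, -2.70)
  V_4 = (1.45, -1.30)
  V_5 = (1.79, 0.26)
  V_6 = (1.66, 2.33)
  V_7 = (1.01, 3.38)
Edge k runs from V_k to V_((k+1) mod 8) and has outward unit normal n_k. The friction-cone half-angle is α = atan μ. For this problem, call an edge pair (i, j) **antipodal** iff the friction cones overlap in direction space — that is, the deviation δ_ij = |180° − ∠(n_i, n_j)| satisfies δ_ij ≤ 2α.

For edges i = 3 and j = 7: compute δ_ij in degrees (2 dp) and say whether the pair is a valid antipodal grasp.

δ = 50.35°, invalid

α = atan 0.2 = 11.31°;  2α = 22.62°
edge 3: e_3 = (+0.69, +1.40);  n_3 = (+0.8970, -0.4421)
edge 7: e_7 = (-1.51, -0.36);  n_7 = (-0.2319, +0.9727)
∠(n_3, n_7) = 129.65°
δ = |180° − 129.65°| = 50.35°
50.35° > 2α = 22.62°  →  invalid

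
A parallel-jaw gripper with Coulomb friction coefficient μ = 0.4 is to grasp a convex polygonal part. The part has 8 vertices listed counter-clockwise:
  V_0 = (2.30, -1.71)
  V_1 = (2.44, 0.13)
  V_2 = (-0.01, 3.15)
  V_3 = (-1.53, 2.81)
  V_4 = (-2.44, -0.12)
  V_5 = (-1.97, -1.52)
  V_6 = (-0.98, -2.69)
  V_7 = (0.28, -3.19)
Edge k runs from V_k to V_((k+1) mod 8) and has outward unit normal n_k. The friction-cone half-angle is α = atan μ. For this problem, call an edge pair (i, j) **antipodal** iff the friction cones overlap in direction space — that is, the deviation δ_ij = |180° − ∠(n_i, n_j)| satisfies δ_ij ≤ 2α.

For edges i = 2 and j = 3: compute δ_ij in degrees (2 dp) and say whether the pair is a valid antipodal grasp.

α = atan 0.4 = 21.80°;  2α = 43.60°
edge 2: e_2 = (-1.52, -0.34);  n_2 = (-0.2183, +0.9759)
edge 3: e_3 = (-0.91, -2.93);  n_3 = (-0.9550, +0.2966)
∠(n_2, n_3) = 60.14°
δ = |180° − 60.14°| = 119.86°
119.86° > 2α = 43.60°  →  invalid

δ = 119.86°, invalid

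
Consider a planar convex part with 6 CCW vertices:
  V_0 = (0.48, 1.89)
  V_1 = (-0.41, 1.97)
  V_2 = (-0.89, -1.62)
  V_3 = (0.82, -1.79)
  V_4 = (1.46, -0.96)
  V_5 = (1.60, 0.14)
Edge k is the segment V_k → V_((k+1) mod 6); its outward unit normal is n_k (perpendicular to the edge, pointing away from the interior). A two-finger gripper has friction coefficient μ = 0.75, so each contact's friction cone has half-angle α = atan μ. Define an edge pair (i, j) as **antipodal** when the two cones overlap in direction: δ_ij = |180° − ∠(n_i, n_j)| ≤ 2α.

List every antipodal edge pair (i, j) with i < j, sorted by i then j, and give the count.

count = 6; pairs: (0,2), (0,3), (1,3), (1,4), (1,5), (2,5)

α = atan 0.75 = 36.87°;  2α = 73.74°
n_0 = (+0.0895, +0.9960)
n_1 = (-0.9912, +0.1325)
n_2 = (-0.0989, -0.9951)
n_3 = (+0.7919, -0.6106)
n_4 = (+0.9920, -0.1263)
n_5 = (+0.8423, +0.5391)
  (0,1): δ = 92.48°  ·
  (0,2): δ = 0.54°  ✓
  (0,3): δ = 57.50°  ✓
  (0,4): δ = 87.88°  ·
  (0,5): δ = 127.76°  ·
  (1,2): δ = 88.06°  ·
  (1,3): δ = 30.02°  ✓
  (1,4): δ = 0.36°  ✓
  (1,5): δ = 40.23°  ✓
  (2,3): δ = 121.96°  ·
  (2,4): δ = 91.58°  ·
  (2,5): δ = 51.70°  ✓
  (3,4): δ = 149.62°  ·
  (3,5): δ = 109.75°  ·
  (4,5): δ = 140.13°  ·
antipodal pairs: 6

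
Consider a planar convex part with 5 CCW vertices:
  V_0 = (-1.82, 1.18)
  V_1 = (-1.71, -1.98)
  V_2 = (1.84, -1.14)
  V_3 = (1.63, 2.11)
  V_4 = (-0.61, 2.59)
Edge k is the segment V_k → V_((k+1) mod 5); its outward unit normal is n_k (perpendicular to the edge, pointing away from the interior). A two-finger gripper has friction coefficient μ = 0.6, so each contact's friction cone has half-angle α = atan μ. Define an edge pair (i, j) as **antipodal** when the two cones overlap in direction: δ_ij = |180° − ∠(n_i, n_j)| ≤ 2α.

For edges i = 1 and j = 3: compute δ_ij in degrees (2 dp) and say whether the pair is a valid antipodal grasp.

α = atan 0.6 = 30.96°;  2α = 61.93°
edge 1: e_1 = (+3.55, +0.84);  n_1 = (+0.2303, -0.9731)
edge 3: e_3 = (-2.24, +0.48);  n_3 = (+0.2095, +0.9778)
∠(n_1, n_3) = 154.59°
δ = |180° − 154.59°| = 25.41°
25.41° ≤ 2α = 61.93°  →  valid

δ = 25.41°, valid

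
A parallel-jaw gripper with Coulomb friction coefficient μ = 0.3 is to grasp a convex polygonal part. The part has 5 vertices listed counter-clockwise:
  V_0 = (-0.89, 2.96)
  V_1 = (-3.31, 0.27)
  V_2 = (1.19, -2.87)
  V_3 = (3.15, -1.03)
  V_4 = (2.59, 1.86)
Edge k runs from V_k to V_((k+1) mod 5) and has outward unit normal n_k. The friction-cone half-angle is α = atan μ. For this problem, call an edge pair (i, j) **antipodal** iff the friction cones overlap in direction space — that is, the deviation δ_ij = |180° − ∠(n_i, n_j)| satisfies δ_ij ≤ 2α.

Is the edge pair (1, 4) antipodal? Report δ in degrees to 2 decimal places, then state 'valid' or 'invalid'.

δ = 17.37°, valid

α = atan 0.3 = 16.70°;  2α = 33.40°
edge 1: e_1 = (+4.50, -3.14);  n_1 = (-0.5722, -0.8201)
edge 4: e_4 = (-3.48, +1.10);  n_4 = (+0.3014, +0.9535)
∠(n_1, n_4) = 162.63°
δ = |180° − 162.63°| = 17.37°
17.37° ≤ 2α = 33.40°  →  valid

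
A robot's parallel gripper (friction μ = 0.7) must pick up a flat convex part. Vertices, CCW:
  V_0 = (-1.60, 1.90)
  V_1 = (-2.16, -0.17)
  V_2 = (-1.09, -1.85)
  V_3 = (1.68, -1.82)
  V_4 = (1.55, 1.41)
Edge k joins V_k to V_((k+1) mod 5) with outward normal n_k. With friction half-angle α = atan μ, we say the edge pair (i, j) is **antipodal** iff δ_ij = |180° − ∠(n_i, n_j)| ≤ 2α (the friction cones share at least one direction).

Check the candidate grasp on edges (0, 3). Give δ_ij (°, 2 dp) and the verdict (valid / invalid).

δ = 17.44°, valid

α = atan 0.7 = 34.99°;  2α = 69.98°
edge 0: e_0 = (-0.56, -2.07);  n_0 = (-0.9653, +0.2611)
edge 3: e_3 = (-0.13, +3.23);  n_3 = (+0.9992, +0.0402)
∠(n_0, n_3) = 162.56°
δ = |180° − 162.56°| = 17.44°
17.44° ≤ 2α = 69.98°  →  valid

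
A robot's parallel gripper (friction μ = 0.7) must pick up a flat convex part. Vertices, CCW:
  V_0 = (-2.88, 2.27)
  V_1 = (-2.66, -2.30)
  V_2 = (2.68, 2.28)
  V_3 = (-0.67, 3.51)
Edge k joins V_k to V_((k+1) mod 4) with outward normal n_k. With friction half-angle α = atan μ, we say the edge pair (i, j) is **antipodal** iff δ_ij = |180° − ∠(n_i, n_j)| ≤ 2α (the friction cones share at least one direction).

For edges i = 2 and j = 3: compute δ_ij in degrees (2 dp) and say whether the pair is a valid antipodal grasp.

α = atan 0.7 = 34.99°;  2α = 69.98°
edge 2: e_2 = (-3.35, +1.23);  n_2 = (+0.3447, +0.9387)
edge 3: e_3 = (-2.21, -1.24);  n_3 = (-0.4893, +0.8721)
∠(n_2, n_3) = 49.46°
δ = |180° − 49.46°| = 130.54°
130.54° > 2α = 69.98°  →  invalid

δ = 130.54°, invalid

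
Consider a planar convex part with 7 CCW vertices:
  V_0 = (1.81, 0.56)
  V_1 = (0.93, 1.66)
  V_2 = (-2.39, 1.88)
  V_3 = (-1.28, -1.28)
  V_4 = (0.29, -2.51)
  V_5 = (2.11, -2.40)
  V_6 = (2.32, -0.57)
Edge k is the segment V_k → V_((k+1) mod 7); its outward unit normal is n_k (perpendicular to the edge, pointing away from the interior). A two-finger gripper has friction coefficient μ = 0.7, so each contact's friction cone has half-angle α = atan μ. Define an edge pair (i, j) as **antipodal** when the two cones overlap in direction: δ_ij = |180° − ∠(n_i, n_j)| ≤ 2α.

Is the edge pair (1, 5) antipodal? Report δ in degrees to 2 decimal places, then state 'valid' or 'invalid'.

δ = 87.24°, invalid

α = atan 0.7 = 34.99°;  2α = 69.98°
edge 1: e_1 = (-3.32, +0.22);  n_1 = (+0.0661, +0.9978)
edge 5: e_5 = (+0.21, +1.83);  n_5 = (+0.9935, -0.1140)
∠(n_1, n_5) = 92.76°
δ = |180° − 92.76°| = 87.24°
87.24° > 2α = 69.98°  →  invalid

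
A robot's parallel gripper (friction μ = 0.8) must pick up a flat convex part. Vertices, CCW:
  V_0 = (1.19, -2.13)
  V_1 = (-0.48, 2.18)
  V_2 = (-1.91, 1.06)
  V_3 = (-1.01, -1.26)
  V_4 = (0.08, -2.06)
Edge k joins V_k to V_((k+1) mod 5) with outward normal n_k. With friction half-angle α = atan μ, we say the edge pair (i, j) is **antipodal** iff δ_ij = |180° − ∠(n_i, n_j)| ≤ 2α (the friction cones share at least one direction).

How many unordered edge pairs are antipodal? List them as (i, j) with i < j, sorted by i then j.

count = 6; pairs: (0,1), (0,2), (0,3), (0,4), (1,3), (1,4)

α = atan 0.8 = 38.66°;  2α = 77.32°
n_0 = (+0.9325, +0.3613)
n_1 = (-0.6166, +0.7873)
n_2 = (-0.9323, -0.3617)
n_3 = (-0.5917, -0.8062)
n_4 = (-0.0629, -0.9980)
  (0,1): δ = 73.11°  ✓
  (0,2): δ = 0.02°  ✓
  (0,3): δ = 32.54°  ✓
  (0,4): δ = 65.21°  ✓
  (1,2): δ = 106.87°  ·
  (1,3): δ = 74.35°  ✓
  (1,4): δ = 41.68°  ✓
  (2,3): δ = 147.48°  ·
  (2,4): δ = 114.81°  ·
  (3,4): δ = 147.33°  ·
antipodal pairs: 6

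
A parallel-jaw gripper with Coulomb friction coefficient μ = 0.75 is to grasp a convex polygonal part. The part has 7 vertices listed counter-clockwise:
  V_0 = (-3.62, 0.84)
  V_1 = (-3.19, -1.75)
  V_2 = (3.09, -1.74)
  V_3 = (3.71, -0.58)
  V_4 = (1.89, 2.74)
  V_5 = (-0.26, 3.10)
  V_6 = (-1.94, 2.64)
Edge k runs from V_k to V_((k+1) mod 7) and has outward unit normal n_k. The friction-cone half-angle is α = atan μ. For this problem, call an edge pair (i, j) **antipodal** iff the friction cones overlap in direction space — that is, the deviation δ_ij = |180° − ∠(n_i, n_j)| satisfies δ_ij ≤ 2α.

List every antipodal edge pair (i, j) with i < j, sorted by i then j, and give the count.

count = 11; pairs: (0,2), (0,3), (0,4), (1,3), (1,4), (1,5), (1,6), (2,4), (2,5), (2,6), (3,6)

α = atan 0.75 = 36.87°;  2α = 73.74°
n_0 = (-0.9865, -0.1638)
n_1 = (+0.0016, -1.0000)
n_2 = (+0.8819, -0.4714)
n_3 = (+0.8769, +0.4807)
n_4 = (+0.1651, +0.9863)
n_5 = (-0.2641, +0.9645)
n_6 = (-0.7311, +0.6823)
  (0,1): δ = 99.34°  ·
  (0,2): δ = 37.55°  ✓
  (0,3): δ = 19.30°  ✓
  (0,4): δ = 71.07°  ✓
  (0,5): δ = 95.89°  ·
  (0,6): δ = 127.55°  ·
  (1,2): δ = 118.21°  ·
  (1,3): δ = 61.36°  ✓
  (1,4): δ = 9.60°  ✓
  (1,5): δ = 15.22°  ✓
  (1,6): δ = 46.88°  ✓
  (2,3): δ = 123.15°  ·
  (2,4): δ = 71.38°  ✓
  (2,5): δ = 46.56°  ✓
  (2,6): δ = 14.90°  ✓
  (3,4): δ = 128.24°  ·
  (3,5): δ = 103.42°  ·
  (3,6): δ = 71.76°  ✓
  (4,5): δ = 155.18°  ·
  (4,6): δ = 123.52°  ·
  (5,6): δ = 148.34°  ·
antipodal pairs: 11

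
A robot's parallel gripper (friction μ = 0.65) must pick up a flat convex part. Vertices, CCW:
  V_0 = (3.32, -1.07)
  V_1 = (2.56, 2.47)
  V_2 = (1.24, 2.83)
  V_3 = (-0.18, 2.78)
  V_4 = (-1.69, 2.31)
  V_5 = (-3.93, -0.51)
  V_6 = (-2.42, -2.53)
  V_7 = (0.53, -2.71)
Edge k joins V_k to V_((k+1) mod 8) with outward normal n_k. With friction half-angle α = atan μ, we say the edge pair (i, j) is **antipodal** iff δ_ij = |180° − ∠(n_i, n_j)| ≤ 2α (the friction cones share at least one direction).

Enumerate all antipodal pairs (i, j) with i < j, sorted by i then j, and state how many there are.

count = 12; pairs: (0,4), (0,5), (1,5), (1,6), (1,7), (2,5), (2,6), (2,7), (3,6), (3,7), (4,6), (4,7)

α = atan 0.65 = 33.02°;  2α = 66.05°
n_0 = (+0.9777, +0.2099)
n_1 = (+0.2631, +0.9648)
n_2 = (-0.0352, +0.9994)
n_3 = (-0.2972, +0.9548)
n_4 = (-0.7830, +0.6220)
n_5 = (-0.8010, -0.5987)
n_6 = (-0.0609, -0.9981)
n_7 = (+0.5068, -0.8621)
  (0,1): δ = 117.37°  ·
  (0,2): δ = 100.10°  ·
  (0,3): δ = 84.83°  ·
  (0,4): δ = 50.58°  ✓
  (0,5): δ = 24.66°  ✓
  (0,6): δ = 74.39°  ·
  (0,7): δ = 108.33°  ·
  (1,2): δ = 162.73°  ·
  (1,3): δ = 147.46°  ·
  (1,4): δ = 113.21°  ·
  (1,5): δ = 37.97°  ✓
  (1,6): δ = 11.76°  ✓
  (1,7): δ = 45.70°  ✓
  (2,3): δ = 164.73°  ·
  (2,4): δ = 130.48°  ·
  (2,5): δ = 55.24°  ✓
  (2,6): δ = 5.51°  ✓
  (2,7): δ = 28.43°  ✓
  (3,4): δ = 145.75°  ·
  (3,5): δ = 70.51°  ·
  (3,6): δ = 20.78°  ✓
  (3,7): δ = 13.16°  ✓
  (4,5): δ = 104.76°  ·
  (4,6): δ = 55.03°  ✓
  (4,7): δ = 21.09°  ✓
  (5,6): δ = 130.27°  ·
  (5,7): δ = 96.33°  ·
  (6,7): δ = 146.06°  ·
antipodal pairs: 12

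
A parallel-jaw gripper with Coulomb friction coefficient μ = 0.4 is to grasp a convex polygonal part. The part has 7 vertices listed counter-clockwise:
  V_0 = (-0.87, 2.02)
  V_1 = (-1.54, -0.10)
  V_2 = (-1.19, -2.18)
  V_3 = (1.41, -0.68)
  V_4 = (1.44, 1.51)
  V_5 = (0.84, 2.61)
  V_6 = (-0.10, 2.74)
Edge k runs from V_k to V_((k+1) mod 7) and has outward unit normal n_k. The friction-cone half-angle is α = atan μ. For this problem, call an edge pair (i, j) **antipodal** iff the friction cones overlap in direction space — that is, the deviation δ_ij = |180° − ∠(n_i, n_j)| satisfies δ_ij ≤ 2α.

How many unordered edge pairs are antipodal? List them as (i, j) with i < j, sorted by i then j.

count = 6; pairs: (0,2), (0,3), (1,3), (1,4), (2,5), (2,6)

α = atan 0.4 = 21.80°;  2α = 43.60°
n_0 = (-0.9535, +0.3013)
n_1 = (-0.9861, -0.1659)
n_2 = (+0.4997, -0.8662)
n_3 = (+0.9999, -0.0137)
n_4 = (+0.8779, +0.4789)
n_5 = (+0.1370, +0.9906)
n_6 = (-0.6830, +0.7304)
  (0,1): δ = 152.91°  ·
  (0,2): δ = 42.48°  ✓
  (0,3): δ = 16.75°  ✓
  (0,4): δ = 46.15°  ·
  (0,5): δ = 99.66°  ·
  (0,6): δ = 150.62°  ·
  (1,2): δ = 69.57°  ·
  (1,3): δ = 10.34°  ✓
  (1,4): δ = 19.06°  ✓
  (1,5): δ = 72.57°  ·
  (1,6): δ = 123.53°  ·
  (2,3): δ = 120.77°  ·
  (2,4): δ = 91.37°  ·
  (2,5): δ = 37.86°  ✓
  (2,6): δ = 13.10°  ✓
  (3,4): δ = 150.60°  ·
  (3,5): δ = 97.09°  ·
  (3,6): δ = 46.14°  ·
  (4,5): δ = 126.48°  ·
  (4,6): δ = 75.53°  ·
  (5,6): δ = 129.05°  ·
antipodal pairs: 6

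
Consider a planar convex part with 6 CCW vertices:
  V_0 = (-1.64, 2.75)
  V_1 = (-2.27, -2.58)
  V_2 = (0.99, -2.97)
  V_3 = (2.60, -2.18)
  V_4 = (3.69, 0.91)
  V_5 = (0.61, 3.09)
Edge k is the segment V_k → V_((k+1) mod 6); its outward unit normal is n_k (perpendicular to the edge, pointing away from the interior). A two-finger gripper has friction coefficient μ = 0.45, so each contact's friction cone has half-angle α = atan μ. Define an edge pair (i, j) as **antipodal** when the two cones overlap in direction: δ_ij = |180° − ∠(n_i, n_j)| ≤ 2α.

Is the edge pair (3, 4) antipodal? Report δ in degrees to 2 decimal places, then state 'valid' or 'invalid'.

α = atan 0.45 = 24.23°;  2α = 48.46°
edge 3: e_3 = (+1.09, +3.09);  n_3 = (+0.9430, -0.3327)
edge 4: e_4 = (-3.08, +2.18);  n_4 = (+0.5777, +0.8162)
∠(n_3, n_4) = 74.14°
δ = |180° − 74.14°| = 105.86°
105.86° > 2α = 48.46°  →  invalid

δ = 105.86°, invalid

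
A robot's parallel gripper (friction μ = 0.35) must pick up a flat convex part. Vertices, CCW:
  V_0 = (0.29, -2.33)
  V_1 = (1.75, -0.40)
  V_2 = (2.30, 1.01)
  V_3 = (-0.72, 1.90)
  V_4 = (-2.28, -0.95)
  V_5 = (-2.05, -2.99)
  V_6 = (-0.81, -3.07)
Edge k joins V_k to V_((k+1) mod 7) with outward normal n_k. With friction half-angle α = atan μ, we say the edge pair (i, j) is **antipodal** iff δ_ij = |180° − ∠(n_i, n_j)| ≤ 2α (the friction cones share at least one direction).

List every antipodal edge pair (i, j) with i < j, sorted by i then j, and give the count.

α = atan 0.35 = 19.29°;  2α = 38.58°
n_0 = (+0.7975, -0.6033)
n_1 = (+0.9316, -0.3634)
n_2 = (+0.2827, +0.9592)
n_3 = (-0.8772, +0.4801)
n_4 = (-0.9937, -0.1120)
n_5 = (-0.0644, -0.9979)
n_6 = (+0.5582, -0.8297)
  (0,1): δ = 164.20°  ·
  (0,2): δ = 69.31°  ·
  (0,3): δ = 8.41°  ✓
  (0,4): δ = 43.54°  ·
  (0,5): δ = 123.42°  ·
  (0,6): δ = 161.04°  ·
  (1,2): δ = 85.11°  ·
  (1,3): δ = 7.39°  ✓
  (1,4): δ = 27.74°  ✓
  (1,5): δ = 107.62°  ·
  (1,6): δ = 145.24°  ·
  (2,3): δ = 102.27°  ·
  (2,4): δ = 67.15°  ·
  (2,5): δ = 12.73°  ✓
  (2,6): δ = 50.35°  ·
  (3,4): δ = 144.87°  ·
  (3,5): δ = 65.00°  ·
  (3,6): δ = 27.38°  ✓
  (4,5): δ = 100.12°  ·
  (4,6): δ = 62.50°  ·
  (5,6): δ = 142.38°  ·
antipodal pairs: 5

count = 5; pairs: (0,3), (1,3), (1,4), (2,5), (3,6)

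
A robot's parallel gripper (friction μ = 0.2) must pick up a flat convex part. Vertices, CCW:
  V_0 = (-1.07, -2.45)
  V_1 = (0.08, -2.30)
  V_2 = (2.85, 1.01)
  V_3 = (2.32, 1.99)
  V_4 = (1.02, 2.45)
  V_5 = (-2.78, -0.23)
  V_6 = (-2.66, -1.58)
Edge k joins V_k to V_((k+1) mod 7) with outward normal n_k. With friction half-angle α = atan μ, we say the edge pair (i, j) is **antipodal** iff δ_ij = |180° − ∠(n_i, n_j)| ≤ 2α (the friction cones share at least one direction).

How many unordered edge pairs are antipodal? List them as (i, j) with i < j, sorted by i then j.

count = 2; pairs: (1,4), (3,6)

α = atan 0.2 = 11.31°;  2α = 22.62°
n_0 = (+0.1293, -0.9916)
n_1 = (+0.7669, -0.6418)
n_2 = (+0.8796, +0.4757)
n_3 = (+0.3336, +0.9427)
n_4 = (-0.5763, +0.8172)
n_5 = (-0.9961, -0.0885)
n_6 = (-0.4800, -0.8773)
  (0,1): δ = 137.36°  ·
  (0,2): δ = 69.03°  ·
  (0,3): δ = 26.92°  ·
  (0,4): δ = 27.76°  ·
  (0,5): δ = 87.65°  ·
  (0,6): δ = 143.88°  ·
  (1,2): δ = 111.67°  ·
  (1,3): δ = 69.56°  ·
  (1,4): δ = 14.88°  ✓
  (1,5): δ = 45.00°  ·
  (1,6): δ = 101.24°  ·
  (2,3): δ = 137.89°  ·
  (2,4): δ = 83.21°  ·
  (2,5): δ = 23.33°  ·
  (2,6): δ = 32.91°  ·
  (3,4): δ = 125.32°  ·
  (3,5): δ = 65.43°  ·
  (3,6): δ = 9.20°  ✓
  (4,5): δ = 120.11°  ·
  (4,6): δ = 63.88°  ·
  (5,6): δ = 123.77°  ·
antipodal pairs: 2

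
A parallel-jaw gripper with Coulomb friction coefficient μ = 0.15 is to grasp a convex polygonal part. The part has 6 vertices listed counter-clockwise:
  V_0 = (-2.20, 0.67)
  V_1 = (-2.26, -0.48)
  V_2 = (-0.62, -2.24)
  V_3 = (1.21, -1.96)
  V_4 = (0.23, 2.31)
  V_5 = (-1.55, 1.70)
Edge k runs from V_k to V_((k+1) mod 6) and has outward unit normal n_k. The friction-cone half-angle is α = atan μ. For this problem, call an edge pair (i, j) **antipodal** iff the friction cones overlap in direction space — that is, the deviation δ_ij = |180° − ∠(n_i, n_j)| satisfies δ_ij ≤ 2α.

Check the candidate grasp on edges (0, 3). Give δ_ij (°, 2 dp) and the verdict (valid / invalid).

δ = 15.91°, valid

α = atan 0.15 = 8.53°;  2α = 17.06°
edge 0: e_0 = (-0.06, -1.15);  n_0 = (-0.9986, +0.0521)
edge 3: e_3 = (-0.98, +4.27);  n_3 = (+0.9747, +0.2237)
∠(n_0, n_3) = 164.09°
δ = |180° − 164.09°| = 15.91°
15.91° ≤ 2α = 17.06°  →  valid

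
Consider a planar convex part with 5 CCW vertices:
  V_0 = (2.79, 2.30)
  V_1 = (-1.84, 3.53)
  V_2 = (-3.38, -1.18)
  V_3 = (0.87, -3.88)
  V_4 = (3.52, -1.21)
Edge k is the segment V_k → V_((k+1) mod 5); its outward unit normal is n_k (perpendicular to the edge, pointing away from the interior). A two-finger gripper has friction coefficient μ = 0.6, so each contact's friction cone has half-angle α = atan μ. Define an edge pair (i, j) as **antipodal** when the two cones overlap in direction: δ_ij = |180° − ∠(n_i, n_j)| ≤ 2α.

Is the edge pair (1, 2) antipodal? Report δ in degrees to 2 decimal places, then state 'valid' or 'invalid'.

α = atan 0.6 = 30.96°;  2α = 61.93°
edge 1: e_1 = (-1.54, -4.71);  n_1 = (-0.9505, +0.3108)
edge 2: e_2 = (+4.25, -2.70);  n_2 = (-0.5362, -0.8441)
∠(n_1, n_2) = 75.68°
δ = |180° − 75.68°| = 104.32°
104.32° > 2α = 61.93°  →  invalid

δ = 104.32°, invalid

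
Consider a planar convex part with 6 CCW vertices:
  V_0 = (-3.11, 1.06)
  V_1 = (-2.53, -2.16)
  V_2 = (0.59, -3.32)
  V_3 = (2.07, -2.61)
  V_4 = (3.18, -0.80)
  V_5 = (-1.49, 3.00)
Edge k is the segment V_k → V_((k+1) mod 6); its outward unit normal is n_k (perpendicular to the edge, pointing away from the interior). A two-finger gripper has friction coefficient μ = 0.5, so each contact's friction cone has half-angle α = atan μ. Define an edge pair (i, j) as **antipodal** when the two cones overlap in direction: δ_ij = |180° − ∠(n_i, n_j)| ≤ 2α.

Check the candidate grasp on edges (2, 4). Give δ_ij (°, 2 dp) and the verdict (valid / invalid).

α = atan 0.5 = 26.57°;  2α = 53.13°
edge 2: e_2 = (+1.48, +0.71);  n_2 = (+0.4325, -0.9016)
edge 4: e_4 = (-4.67, +3.80);  n_4 = (+0.6312, +0.7757)
∠(n_2, n_4) = 115.24°
δ = |180° − 115.24°| = 64.76°
64.76° > 2α = 53.13°  →  invalid

δ = 64.76°, invalid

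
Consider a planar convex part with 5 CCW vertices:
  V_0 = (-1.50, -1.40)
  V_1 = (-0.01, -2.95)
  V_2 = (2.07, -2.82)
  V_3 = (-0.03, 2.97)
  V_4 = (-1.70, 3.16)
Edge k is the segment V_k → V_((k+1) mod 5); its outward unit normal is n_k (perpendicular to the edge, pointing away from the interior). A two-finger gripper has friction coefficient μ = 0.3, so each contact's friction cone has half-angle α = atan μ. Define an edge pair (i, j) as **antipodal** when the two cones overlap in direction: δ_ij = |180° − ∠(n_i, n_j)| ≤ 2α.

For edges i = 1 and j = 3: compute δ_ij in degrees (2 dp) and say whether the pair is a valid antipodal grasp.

δ = 10.07°, valid

α = atan 0.3 = 16.70°;  2α = 33.40°
edge 1: e_1 = (+2.08, +0.13);  n_1 = (+0.0624, -0.9981)
edge 3: e_3 = (-1.67, +0.19);  n_3 = (+0.1130, +0.9936)
∠(n_1, n_3) = 169.93°
δ = |180° − 169.93°| = 10.07°
10.07° ≤ 2α = 33.40°  →  valid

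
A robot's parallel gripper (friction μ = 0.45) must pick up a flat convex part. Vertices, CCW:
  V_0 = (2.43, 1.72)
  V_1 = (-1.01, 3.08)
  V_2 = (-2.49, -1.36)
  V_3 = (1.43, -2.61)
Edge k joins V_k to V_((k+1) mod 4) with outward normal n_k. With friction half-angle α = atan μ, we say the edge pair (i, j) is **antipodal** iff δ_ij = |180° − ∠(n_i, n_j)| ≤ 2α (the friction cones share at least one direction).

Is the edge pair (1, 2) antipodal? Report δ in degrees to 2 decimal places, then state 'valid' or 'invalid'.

α = atan 0.45 = 24.23°;  2α = 48.46°
edge 1: e_1 = (-1.48, -4.44);  n_1 = (-0.9487, +0.3162)
edge 2: e_2 = (+3.92, -1.25);  n_2 = (-0.3038, -0.9527)
∠(n_1, n_2) = 90.75°
δ = |180° − 90.75°| = 89.25°
89.25° > 2α = 48.46°  →  invalid

δ = 89.25°, invalid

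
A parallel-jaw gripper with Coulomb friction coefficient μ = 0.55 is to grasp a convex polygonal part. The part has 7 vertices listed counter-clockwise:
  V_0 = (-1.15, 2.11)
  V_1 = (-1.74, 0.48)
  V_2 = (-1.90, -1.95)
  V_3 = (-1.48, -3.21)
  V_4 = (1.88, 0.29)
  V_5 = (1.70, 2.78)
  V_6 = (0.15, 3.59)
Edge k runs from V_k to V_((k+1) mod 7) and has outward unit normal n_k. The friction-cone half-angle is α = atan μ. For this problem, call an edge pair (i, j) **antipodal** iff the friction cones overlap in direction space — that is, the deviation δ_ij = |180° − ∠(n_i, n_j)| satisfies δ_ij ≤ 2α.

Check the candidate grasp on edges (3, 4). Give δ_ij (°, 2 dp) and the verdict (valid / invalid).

α = atan 0.55 = 28.81°;  2α = 57.62°
edge 3: e_3 = (+3.36, +3.50);  n_3 = (+0.7214, -0.6925)
edge 4: e_4 = (-0.18, +2.49);  n_4 = (+0.9974, +0.0721)
∠(n_3, n_4) = 47.97°
δ = |180° − 47.97°| = 132.03°
132.03° > 2α = 57.62°  →  invalid

δ = 132.03°, invalid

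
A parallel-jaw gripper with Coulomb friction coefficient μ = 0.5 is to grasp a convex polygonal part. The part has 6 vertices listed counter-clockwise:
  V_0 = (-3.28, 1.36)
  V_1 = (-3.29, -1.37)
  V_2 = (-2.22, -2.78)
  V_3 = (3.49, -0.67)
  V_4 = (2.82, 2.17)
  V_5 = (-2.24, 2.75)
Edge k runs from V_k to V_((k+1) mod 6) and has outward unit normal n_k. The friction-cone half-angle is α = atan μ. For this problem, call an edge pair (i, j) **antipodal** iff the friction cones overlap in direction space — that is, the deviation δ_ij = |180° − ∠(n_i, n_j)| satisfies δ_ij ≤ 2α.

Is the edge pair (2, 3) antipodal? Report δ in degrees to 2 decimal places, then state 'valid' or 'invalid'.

δ = 97.01°, invalid

α = atan 0.5 = 26.57°;  2α = 53.13°
edge 2: e_2 = (+5.71, +2.11);  n_2 = (+0.3466, -0.9380)
edge 3: e_3 = (-0.67, +2.84);  n_3 = (+0.9733, +0.2296)
∠(n_2, n_3) = 82.99°
δ = |180° − 82.99°| = 97.01°
97.01° > 2α = 53.13°  →  invalid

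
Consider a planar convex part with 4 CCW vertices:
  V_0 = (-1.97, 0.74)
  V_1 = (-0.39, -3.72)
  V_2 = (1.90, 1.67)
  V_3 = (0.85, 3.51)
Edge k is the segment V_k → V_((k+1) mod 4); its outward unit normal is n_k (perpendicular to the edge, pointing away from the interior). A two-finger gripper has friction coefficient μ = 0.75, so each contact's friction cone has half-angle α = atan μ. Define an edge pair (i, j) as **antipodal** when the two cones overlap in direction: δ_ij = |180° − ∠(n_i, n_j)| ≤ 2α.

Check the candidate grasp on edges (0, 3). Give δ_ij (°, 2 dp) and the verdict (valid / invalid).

α = atan 0.75 = 36.87°;  2α = 73.74°
edge 0: e_0 = (+1.58, -4.46);  n_0 = (-0.9426, -0.3339)
edge 3: e_3 = (-2.82, -2.77);  n_3 = (-0.7008, +0.7134)
∠(n_0, n_3) = 65.02°
δ = |180° − 65.02°| = 114.98°
114.98° > 2α = 73.74°  →  invalid

δ = 114.98°, invalid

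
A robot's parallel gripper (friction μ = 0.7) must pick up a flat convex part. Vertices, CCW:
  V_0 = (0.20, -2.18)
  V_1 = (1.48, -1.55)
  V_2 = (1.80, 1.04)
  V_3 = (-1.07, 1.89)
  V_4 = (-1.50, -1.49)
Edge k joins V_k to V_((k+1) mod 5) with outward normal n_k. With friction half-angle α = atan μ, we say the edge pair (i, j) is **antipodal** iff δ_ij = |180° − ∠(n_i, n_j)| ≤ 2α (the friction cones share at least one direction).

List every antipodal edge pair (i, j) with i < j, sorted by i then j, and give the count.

α = atan 0.7 = 34.99°;  2α = 69.98°
n_0 = (+0.4416, -0.8972)
n_1 = (+0.9925, -0.1226)
n_2 = (+0.2840, +0.9588)
n_3 = (-0.9920, +0.1262)
n_4 = (-0.3761, -0.9266)
  (0,1): δ = 123.25°  ·
  (0,2): δ = 42.70°  ✓
  (0,3): δ = 56.54°  ✓
  (0,4): δ = 131.70°  ·
  (1,2): δ = 99.45°  ·
  (1,3): δ = 0.21°  ✓
  (1,4): δ = 74.95°  ·
  (2,3): δ = 80.75°  ·
  (2,4): δ = 5.59°  ✓
  (3,4): δ = 104.84°  ·
antipodal pairs: 4

count = 4; pairs: (0,2), (0,3), (1,3), (2,4)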